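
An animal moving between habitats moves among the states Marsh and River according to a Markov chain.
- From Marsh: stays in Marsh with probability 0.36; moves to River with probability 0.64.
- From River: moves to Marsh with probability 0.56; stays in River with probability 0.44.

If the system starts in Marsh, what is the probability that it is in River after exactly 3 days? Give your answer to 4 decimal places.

0.5376

Propagate the distribution vector 3 days from Marsh.
After 0 days: (1.0000, 0.0000)
After 1 day: (0.3600, 0.6400)
After 2 days: (0.4880, 0.5120)
After 3 days: (0.4624, 0.5376)
P(in River after 3 days) = 0.5376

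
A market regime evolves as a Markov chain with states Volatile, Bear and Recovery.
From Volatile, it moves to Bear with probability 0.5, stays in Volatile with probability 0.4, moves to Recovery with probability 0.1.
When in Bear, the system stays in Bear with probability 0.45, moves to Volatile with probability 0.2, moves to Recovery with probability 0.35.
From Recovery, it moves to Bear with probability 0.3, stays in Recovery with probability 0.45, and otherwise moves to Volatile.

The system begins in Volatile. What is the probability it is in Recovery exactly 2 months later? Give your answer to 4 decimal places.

0.2600

Sum over the intermediate state after 1 month:
P = P(Volatile→Volatile)·P(Volatile→Recovery) + P(Volatile→Bear)·P(Bear→Recovery) + P(Volatile→Recovery)·P(Recovery→Recovery)
  = 0.4×0.1 + 0.5×0.35 + 0.1×0.45
  = 0.0400 + 0.1750 + 0.0450 = 0.2600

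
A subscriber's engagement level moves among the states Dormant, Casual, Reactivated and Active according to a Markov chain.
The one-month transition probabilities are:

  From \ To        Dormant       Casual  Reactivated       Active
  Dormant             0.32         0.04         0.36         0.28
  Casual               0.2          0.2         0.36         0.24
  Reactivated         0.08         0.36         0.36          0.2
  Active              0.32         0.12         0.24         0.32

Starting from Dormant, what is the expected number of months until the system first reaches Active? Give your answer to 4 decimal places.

Let t(s) be the expected number of months to first reach Active from state s, with t(Active) = 0. Conditioning on the first month:
t(Dormant) = 1 + 0.32·t(Dormant) + 0.04·t(Casual) + 0.36·t(Reactivated)
t(Casual) = 1 + 0.2·t(Dormant) + 0.2·t(Casual) + 0.36·t(Reactivated)
t(Reactivated) = 1 + 0.08·t(Dormant) + 0.36·t(Casual) + 0.36·t(Reactivated)
Solving: t(Dormant) = 4.1016, t(Casual) = 4.2969, t(Reactivated) = 4.4922.
Expected months from Dormant to Active: 4.1016.

4.1016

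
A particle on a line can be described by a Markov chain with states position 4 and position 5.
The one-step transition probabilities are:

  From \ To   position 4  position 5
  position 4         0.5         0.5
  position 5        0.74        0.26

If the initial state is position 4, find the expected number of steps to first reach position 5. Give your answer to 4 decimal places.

2.0000

Let t(s) be the expected number of steps to first reach position 5 from state s, with t(position 5) = 0. Conditioning on the first step:
t(position 4) = 1 + 0.5·t(position 4)
Solving: t(position 4) = 2.0000.
Expected steps from position 4 to position 5: 2.0000.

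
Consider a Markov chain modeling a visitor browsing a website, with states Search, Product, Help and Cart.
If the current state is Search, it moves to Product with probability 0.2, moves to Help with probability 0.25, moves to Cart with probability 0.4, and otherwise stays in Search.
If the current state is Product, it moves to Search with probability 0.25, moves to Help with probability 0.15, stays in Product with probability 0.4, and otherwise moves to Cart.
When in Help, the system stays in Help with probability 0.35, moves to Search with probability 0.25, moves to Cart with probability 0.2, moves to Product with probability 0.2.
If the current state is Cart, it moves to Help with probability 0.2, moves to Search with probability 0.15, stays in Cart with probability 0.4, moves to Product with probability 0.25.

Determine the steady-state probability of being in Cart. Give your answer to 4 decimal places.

Let the stationary distribution be π with π = πP and π_1 + π_2 + π_3 + π_4 = 1.
π_1 = 0.15·π_1 + 0.25·π_2 + 0.25·π_3 + 0.15·π_4
π_2 = 0.2·π_1 + 0.4·π_2 + 0.2·π_3 + 0.25·π_4
π_3 = 0.25·π_1 + 0.15·π_2 + 0.35·π_3 + 0.2·π_4
Solving with the normalization constraint gives π = (0.2000, 0.2688, 0.2313, 0.3000).
So the stationary probability of Cart is 0.3000.

0.3000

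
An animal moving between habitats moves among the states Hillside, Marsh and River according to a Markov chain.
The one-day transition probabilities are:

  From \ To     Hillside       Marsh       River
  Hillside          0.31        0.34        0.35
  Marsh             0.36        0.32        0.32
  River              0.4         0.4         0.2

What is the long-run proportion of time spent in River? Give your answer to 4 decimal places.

Let the stationary distribution be π with π = πP and π_1 + π_2 + π_3 = 1.
π_1 = 0.31·π_1 + 0.36·π_2 + 0.4·π_3
π_2 = 0.34·π_1 + 0.32·π_2 + 0.4·π_3
Solving with the normalization constraint gives π = (0.3541, 0.3507, 0.2952).
So the stationary probability of River is 0.2952.

0.2952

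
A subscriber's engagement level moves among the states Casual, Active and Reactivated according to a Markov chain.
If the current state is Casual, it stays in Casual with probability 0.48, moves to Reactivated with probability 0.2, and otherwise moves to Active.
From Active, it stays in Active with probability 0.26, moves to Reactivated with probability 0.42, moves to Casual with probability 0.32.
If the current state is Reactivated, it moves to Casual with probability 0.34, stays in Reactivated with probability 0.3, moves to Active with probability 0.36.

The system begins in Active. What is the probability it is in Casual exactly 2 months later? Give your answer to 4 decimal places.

Sum over the intermediate state after 1 month:
P = P(Active→Casual)·P(Casual→Casual) + P(Active→Active)·P(Active→Casual) + P(Active→Reactivated)·P(Reactivated→Casual)
  = 0.32×0.48 + 0.26×0.32 + 0.42×0.34
  = 0.1536 + 0.0832 + 0.1428 = 0.3796

0.3796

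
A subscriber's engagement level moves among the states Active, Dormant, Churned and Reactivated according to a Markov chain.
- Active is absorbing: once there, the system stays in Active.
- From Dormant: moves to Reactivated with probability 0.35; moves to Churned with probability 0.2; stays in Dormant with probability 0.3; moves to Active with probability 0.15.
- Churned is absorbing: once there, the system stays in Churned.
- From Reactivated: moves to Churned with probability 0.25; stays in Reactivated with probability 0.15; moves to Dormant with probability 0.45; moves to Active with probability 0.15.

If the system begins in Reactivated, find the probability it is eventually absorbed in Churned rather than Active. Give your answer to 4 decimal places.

Let h(s) be the probability of absorption at Churned starting from transient state s. Then h(Churned) = 1 and h(Active) = 0. By first-step analysis:
h(Dormant) = 0.15·0 + 0.3·h(Dormant) + 0.2·1 + 0.35·h(Reactivated)
h(Reactivated) = 0.15·0 + 0.45·h(Dormant) + 0.25·1 + 0.15·h(Reactivated)
Solving: h(Dormant) = 0.5886, h(Reactivated) = 0.6057.
Starting from Reactivated, the probability is 0.6057.

0.6057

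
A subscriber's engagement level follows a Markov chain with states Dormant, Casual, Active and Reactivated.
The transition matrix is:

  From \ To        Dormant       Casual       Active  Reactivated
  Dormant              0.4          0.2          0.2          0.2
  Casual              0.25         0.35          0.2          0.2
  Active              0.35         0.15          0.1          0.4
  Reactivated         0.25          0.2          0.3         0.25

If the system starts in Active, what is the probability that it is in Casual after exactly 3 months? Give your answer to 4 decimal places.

Propagate the distribution vector 3 months from Active.
After 0 months: (0.0000, 0.0000, 1.0000, 0.0000)
After 1 month: (0.3500, 0.1500, 0.1000, 0.4000)
After 2 months: (0.3125, 0.2175, 0.2300, 0.2400)
After 3 months: (0.3199, 0.2211, 0.2010, 0.2580)
P(in Casual after 3 months) = 0.2211

0.2211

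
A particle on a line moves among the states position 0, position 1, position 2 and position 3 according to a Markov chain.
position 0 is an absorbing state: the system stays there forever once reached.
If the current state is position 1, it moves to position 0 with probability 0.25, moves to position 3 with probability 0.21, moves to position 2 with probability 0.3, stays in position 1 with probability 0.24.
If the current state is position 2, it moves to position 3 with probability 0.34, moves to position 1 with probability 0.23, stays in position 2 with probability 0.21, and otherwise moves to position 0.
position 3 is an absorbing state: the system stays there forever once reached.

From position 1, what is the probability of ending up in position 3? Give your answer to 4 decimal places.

Let h(s) be the probability of absorption at position 3 starting from transient state s. Then h(position 3) = 1 and h(position 0) = 0. By first-step analysis:
h(position 1) = 0.25·0 + 0.24·h(position 1) + 0.3·h(position 2) + 0.21·1
h(position 2) = 0.22·0 + 0.23·h(position 1) + 0.21·h(position 2) + 0.34·1
Solving: h(position 1) = 0.5041, h(position 2) = 0.5772.
Starting from position 1, the probability is 0.5041.

0.5041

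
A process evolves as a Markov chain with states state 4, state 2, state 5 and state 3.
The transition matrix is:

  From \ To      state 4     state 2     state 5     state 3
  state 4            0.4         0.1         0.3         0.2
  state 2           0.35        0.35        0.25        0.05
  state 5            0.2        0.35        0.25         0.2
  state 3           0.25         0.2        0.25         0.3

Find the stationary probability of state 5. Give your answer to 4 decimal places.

0.2654

Let the stationary distribution be π with π = πP and π_1 + π_2 + π_3 + π_4 = 1.
π_1 = 0.4·π_1 + 0.35·π_2 + 0.2·π_3 + 0.25·π_4
π_2 = 0.1·π_1 + 0.35·π_2 + 0.35·π_3 + 0.2·π_4
π_3 = 0.3·π_1 + 0.25·π_2 + 0.25·π_3 + 0.25·π_4
Solving with the normalization constraint gives π = (0.3074, 0.2460, 0.2654, 0.1812).
So the stationary probability of state 5 is 0.2654.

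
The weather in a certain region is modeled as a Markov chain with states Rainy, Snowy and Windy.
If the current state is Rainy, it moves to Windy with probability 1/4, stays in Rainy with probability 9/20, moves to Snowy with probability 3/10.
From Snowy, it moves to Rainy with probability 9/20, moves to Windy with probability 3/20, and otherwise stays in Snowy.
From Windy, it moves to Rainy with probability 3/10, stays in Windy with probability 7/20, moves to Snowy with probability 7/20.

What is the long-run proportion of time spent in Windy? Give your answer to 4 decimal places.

0.2393

Let the stationary distribution be π with π = πP and π_1 + π_2 + π_3 = 1.
π_1 = 0.45·π_1 + 0.45·π_2 + 0.3·π_3
π_2 = 0.3·π_1 + 0.4·π_2 + 0.35·π_3
Solving with the normalization constraint gives π = (0.4141, 0.3466, 0.2393).
So the stationary probability of Windy is 0.2393.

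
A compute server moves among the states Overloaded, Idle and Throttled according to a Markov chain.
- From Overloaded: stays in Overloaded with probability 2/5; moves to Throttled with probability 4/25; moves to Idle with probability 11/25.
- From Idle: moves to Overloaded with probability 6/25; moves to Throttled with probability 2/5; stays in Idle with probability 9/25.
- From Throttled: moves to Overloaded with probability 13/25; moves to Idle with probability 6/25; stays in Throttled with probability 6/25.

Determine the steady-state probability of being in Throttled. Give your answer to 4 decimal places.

0.2673

Let the stationary distribution be π with π = πP and π_1 + π_2 + π_3 = 1.
π_1 = 0.4·π_1 + 0.24·π_2 + 0.52·π_3
π_2 = 0.44·π_1 + 0.36·π_2 + 0.24·π_3
Solving with the normalization constraint gives π = (0.3748, 0.3579, 0.2673).
So the stationary probability of Throttled is 0.2673.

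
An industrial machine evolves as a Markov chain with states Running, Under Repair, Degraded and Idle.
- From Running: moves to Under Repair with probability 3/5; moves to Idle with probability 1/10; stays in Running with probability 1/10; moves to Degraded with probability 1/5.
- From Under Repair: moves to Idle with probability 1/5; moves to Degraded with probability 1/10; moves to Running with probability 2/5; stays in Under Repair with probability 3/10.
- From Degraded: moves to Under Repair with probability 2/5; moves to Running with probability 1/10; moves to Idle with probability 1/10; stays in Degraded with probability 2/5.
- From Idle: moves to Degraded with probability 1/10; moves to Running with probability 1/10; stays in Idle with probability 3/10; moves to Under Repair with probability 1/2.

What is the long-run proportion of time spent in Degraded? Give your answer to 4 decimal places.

Let the stationary distribution be π with π = πP and π_1 + π_2 + π_3 + π_4 = 1.
π_1 = 0.1·π_1 + 0.4·π_2 + 0.1·π_3 + 0.1·π_4
π_2 = 0.6·π_1 + 0.3·π_2 + 0.4·π_3 + 0.5·π_4
π_3 = 0.2·π_1 + 0.1·π_2 + 0.4·π_3 + 0.1·π_4
Solving with the normalization constraint gives π = (0.2263, 0.4209, 0.1752, 0.1776).
So the stationary probability of Degraded is 0.1752.

0.1752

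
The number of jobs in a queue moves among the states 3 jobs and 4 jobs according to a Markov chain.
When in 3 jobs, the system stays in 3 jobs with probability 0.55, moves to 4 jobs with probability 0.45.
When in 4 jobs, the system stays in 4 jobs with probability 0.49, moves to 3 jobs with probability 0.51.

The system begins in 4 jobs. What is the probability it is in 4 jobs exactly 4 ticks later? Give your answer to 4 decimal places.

0.4688

Propagate the distribution vector 4 ticks from 4 jobs.
After 0 ticks: (0.0000, 1.0000)
After 1 tick: (0.5100, 0.4900)
After 2 ticks: (0.5304, 0.4696)
After 3 ticks: (0.5312, 0.4688)
After 4 ticks: (0.5312, 0.4688)
P(in 4 jobs after 4 ticks) = 0.4688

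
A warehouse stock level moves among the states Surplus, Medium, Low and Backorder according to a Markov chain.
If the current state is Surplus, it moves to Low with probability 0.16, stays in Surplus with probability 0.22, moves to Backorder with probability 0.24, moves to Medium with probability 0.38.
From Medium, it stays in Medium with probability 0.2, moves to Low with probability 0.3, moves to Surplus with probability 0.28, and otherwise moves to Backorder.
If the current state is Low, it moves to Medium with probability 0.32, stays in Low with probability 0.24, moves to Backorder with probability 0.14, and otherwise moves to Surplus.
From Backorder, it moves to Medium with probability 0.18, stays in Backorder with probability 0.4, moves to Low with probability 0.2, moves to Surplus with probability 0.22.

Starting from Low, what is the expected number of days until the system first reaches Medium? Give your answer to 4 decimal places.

Let t(s) be the expected number of days to first reach Medium from state s, with t(Medium) = 0. Conditioning on the first day:
t(Surplus) = 1 + 0.22·t(Surplus) + 0.16·t(Low) + 0.24·t(Backorder)
t(Low) = 1 + 0.3·t(Surplus) + 0.24·t(Low) + 0.14·t(Backorder)
t(Backorder) = 1 + 0.22·t(Surplus) + 0.2·t(Low) + 0.4·t(Backorder)
Solving: t(Surplus) = 3.1631, t(Low) = 3.2869, t(Backorder) = 3.9221.
Expected days from Low to Medium: 3.2869.

3.2869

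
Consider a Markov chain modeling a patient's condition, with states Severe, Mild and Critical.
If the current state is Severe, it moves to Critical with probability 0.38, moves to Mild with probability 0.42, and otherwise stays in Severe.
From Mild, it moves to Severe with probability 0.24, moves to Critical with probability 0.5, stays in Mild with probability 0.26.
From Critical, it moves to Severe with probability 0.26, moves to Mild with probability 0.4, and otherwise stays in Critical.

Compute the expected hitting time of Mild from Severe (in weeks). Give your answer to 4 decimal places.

2.4231

Let t(s) be the expected number of weeks to first reach Mild from state s, with t(Mild) = 0. Conditioning on the first week:
t(Severe) = 1 + 0.2·t(Severe) + 0.38·t(Critical)
t(Critical) = 1 + 0.26·t(Severe) + 0.34·t(Critical)
Solving: t(Severe) = 2.4231, t(Critical) = 2.4697.
Expected weeks from Severe to Mild: 2.4231.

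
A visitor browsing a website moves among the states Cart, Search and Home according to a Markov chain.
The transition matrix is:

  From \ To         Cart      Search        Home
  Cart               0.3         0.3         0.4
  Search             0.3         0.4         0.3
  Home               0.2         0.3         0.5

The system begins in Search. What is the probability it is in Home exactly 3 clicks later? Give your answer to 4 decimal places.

Propagate the distribution vector 3 clicks from Search.
After 0 clicks: (0.0000, 1.0000, 0.0000)
After 1 click: (0.3000, 0.4000, 0.3000)
After 2 clicks: (0.2700, 0.3400, 0.3900)
After 3 clicks: (0.2610, 0.3340, 0.4050)
P(in Home after 3 clicks) = 0.4050

0.4050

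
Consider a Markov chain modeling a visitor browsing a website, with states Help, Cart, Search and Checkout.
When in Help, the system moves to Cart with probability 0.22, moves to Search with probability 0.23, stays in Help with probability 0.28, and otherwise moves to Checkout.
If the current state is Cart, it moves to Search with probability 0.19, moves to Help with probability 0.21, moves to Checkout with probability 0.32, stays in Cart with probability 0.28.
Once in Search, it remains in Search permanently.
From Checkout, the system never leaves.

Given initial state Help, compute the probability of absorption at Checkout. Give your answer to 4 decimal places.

Let h(s) be the probability of absorption at Checkout starting from transient state s. Then h(Checkout) = 1 and h(Search) = 0. By first-step analysis:
h(Help) = 0.28·h(Help) + 0.22·h(Cart) + 0.23·0 + 0.27·1
h(Cart) = 0.21·h(Help) + 0.28·h(Cart) + 0.19·0 + 0.32·1
Solving: h(Help) = 0.5608, h(Cart) = 0.6080.
Starting from Help, the probability is 0.5608.

0.5608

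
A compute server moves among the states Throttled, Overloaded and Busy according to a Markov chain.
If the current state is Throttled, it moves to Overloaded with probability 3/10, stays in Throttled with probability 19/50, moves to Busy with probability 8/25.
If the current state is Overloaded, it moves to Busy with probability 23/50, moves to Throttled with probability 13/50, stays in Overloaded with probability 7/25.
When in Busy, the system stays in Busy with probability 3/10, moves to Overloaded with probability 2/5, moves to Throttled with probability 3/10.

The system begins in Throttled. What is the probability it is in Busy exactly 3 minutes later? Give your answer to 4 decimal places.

Propagate the distribution vector 3 minutes from Throttled.
After 0 minutes: (1.0000, 0.0000, 0.0000)
After 1 minute: (0.3800, 0.3000, 0.3200)
After 2 minutes: (0.3184, 0.3260, 0.3556)
After 3 minutes: (0.3124, 0.3290, 0.3585)
P(in Busy after 3 minutes) = 0.3585

0.3585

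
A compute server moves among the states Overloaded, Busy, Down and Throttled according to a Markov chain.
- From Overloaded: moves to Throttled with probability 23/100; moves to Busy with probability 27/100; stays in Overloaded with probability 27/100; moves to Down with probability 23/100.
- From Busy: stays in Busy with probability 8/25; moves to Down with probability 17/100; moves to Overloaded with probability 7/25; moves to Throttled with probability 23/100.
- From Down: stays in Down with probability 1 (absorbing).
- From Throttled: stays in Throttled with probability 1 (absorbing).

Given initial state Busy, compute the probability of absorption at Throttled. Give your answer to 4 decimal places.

0.5520

Let h(s) be the probability of absorption at Throttled starting from transient state s. Then h(Throttled) = 1 and h(Down) = 0. By first-step analysis:
h(Overloaded) = 0.27·h(Overloaded) + 0.27·h(Busy) + 0.23·0 + 0.23·1
h(Busy) = 0.28·h(Overloaded) + 0.32·h(Busy) + 0.17·0 + 0.23·1
Solving: h(Overloaded) = 0.5192, h(Busy) = 0.5520.
Starting from Busy, the probability is 0.5520.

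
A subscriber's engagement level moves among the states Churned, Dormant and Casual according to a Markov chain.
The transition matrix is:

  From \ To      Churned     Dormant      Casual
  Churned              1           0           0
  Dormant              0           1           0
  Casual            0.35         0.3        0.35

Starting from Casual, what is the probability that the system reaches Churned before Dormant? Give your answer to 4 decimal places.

Let h(s) be the probability of absorption at Churned starting from transient state s. Then h(Churned) = 1 and h(Dormant) = 0. By first-step analysis:
h(Casual) = 0.35·1 + 0.3·0 + 0.35·h(Casual)
Solving: h(Casual) = 0.5385.
Starting from Casual, the probability is 0.5385.

0.5385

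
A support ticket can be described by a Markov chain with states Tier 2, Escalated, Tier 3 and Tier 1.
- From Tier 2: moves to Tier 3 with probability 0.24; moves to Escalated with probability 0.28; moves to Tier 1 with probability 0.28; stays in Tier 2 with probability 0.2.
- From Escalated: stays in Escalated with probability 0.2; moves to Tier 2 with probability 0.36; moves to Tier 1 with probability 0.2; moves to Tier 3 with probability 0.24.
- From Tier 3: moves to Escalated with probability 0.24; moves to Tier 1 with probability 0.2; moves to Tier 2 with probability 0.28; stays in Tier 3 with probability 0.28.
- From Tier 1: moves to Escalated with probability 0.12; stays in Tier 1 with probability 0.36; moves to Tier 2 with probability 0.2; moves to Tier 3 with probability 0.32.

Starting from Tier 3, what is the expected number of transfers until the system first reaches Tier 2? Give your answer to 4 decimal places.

3.6073

Let t(s) be the expected number of transfers to first reach Tier 2 from state s, with t(Tier 2) = 0. Conditioning on the first transfer:
t(Escalated) = 1 + 0.2·t(Escalated) + 0.24·t(Tier 3) + 0.2·t(Tier 1)
t(Tier 3) = 1 + 0.24·t(Escalated) + 0.28·t(Tier 3) + 0.2·t(Tier 1)
t(Tier 1) = 1 + 0.12·t(Escalated) + 0.32·t(Tier 3) + 0.36·t(Tier 1)
Solving: t(Escalated) = 3.3298, t(Tier 3) = 3.6073, t(Tier 1) = 3.9905.
Expected transfers from Tier 3 to Tier 2: 3.6073.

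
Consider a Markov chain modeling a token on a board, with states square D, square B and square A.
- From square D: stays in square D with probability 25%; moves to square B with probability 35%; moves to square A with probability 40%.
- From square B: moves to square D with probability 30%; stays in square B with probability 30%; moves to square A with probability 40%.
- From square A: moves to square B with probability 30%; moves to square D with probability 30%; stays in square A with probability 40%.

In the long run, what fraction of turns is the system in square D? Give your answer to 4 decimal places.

Let the stationary distribution be π with π = πP and π_1 + π_2 + π_3 = 1.
π_1 = 0.25·π_1 + 0.3·π_2 + 0.3·π_3
π_2 = 0.35·π_1 + 0.3·π_2 + 0.3·π_3
Solving with the normalization constraint gives π = (0.2857, 0.3143, 0.4000).
So the stationary probability of square D is 0.2857.

0.2857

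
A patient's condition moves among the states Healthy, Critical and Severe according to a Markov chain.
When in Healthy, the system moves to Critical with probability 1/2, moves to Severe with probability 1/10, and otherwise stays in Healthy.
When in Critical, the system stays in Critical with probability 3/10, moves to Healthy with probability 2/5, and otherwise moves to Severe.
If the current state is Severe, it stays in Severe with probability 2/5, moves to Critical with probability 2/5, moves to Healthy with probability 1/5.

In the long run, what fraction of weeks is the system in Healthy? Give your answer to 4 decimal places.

0.3488

Let the stationary distribution be π with π = πP and π_1 + π_2 + π_3 = 1.
π_1 = 0.4·π_1 + 0.4·π_2 + 0.2·π_3
π_2 = 0.5·π_1 + 0.3·π_2 + 0.4·π_3
Solving with the normalization constraint gives π = (0.3488, 0.3953, 0.2558).
So the stationary probability of Healthy is 0.3488.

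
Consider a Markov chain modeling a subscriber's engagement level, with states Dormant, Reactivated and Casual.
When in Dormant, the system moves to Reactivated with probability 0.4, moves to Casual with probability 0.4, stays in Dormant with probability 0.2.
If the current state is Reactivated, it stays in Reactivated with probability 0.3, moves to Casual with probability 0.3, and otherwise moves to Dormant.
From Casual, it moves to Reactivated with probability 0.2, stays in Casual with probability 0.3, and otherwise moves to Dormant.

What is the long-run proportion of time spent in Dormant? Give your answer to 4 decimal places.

Let the stationary distribution be π with π = πP and π_1 + π_2 + π_3 = 1.
π_1 = 0.2·π_1 + 0.4·π_2 + 0.5·π_3
π_2 = 0.4·π_1 + 0.3·π_2 + 0.2·π_3
Solving with the normalization constraint gives π = (0.3613, 0.3025, 0.3361).
So the stationary probability of Dormant is 0.3613.

0.3613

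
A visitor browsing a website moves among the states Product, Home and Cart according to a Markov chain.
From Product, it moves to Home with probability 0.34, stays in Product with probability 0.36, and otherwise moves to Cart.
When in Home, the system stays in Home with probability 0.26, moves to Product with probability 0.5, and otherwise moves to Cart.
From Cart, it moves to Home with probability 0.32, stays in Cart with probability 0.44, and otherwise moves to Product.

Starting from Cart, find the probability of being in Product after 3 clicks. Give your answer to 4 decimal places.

0.3617

Propagate the distribution vector 3 clicks from Cart.
After 0 clicks: (0.0000, 0.0000, 1.0000)
After 1 click: (0.2400, 0.3200, 0.4400)
After 2 clicks: (0.3520, 0.3056, 0.3424)
After 3 clicks: (0.3617, 0.3087, 0.3296)
P(in Product after 3 clicks) = 0.3617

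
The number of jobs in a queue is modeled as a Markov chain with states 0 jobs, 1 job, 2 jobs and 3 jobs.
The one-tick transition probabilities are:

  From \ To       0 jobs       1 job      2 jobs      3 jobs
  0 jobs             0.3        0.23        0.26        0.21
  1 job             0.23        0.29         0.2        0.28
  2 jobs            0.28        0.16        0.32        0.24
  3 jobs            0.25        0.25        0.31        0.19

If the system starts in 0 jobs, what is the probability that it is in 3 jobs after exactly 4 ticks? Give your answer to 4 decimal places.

Propagate the distribution vector 4 ticks from 0 jobs.
After 0 ticks: (1.0000, 0.0000, 0.0000, 0.0000)
After 1 tick: (0.3000, 0.2300, 0.2600, 0.2100)
After 2 ticks: (0.2682, 0.2298, 0.2723, 0.2297)
After 3 ticks: (0.2670, 0.2293, 0.2740, 0.2297)
After 4 ticks: (0.2670, 0.2292, 0.2742, 0.2297)
P(in 3 jobs after 4 ticks) = 0.2297

0.2297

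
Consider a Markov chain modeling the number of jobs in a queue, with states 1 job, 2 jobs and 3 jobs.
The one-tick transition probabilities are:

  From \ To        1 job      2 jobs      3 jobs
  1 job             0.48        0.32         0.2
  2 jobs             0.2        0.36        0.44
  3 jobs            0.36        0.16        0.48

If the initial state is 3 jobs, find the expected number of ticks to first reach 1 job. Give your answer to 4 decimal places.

3.0488

Let t(s) be the expected number of ticks to first reach 1 job from state s, with t(1 job) = 0. Conditioning on the first tick:
t(2 jobs) = 1 + 0.36·t(2 jobs) + 0.44·t(3 jobs)
t(3 jobs) = 1 + 0.16·t(2 jobs) + 0.48·t(3 jobs)
Solving: t(2 jobs) = 3.6585, t(3 jobs) = 3.0488.
Expected ticks from 3 jobs to 1 job: 3.0488.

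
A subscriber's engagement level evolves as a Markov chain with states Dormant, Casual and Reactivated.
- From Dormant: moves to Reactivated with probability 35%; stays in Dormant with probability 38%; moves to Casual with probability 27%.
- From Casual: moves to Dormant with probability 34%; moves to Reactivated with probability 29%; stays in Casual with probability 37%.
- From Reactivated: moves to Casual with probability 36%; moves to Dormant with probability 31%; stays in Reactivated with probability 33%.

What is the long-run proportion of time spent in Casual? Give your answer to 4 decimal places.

0.3324

Let the stationary distribution be π with π = πP and π_1 + π_2 + π_3 = 1.
π_1 = 0.38·π_1 + 0.34·π_2 + 0.31·π_3
π_2 = 0.27·π_1 + 0.37·π_2 + 0.36·π_3
Solving with the normalization constraint gives π = (0.3441, 0.3324, 0.3236).
So the stationary probability of Casual is 0.3324.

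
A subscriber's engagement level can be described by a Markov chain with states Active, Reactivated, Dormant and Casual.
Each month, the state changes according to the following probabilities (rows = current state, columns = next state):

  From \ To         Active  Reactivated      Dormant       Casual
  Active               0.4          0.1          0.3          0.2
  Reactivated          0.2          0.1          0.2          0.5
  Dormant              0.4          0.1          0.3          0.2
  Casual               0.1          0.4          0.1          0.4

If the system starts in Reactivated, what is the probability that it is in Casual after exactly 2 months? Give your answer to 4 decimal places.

0.3300

Propagate the distribution vector 2 months from Reactivated.
After 0 months: (0.0000, 1.0000, 0.0000, 0.0000)
After 1 month: (0.2000, 0.1000, 0.2000, 0.5000)
After 2 months: (0.2300, 0.2500, 0.1900, 0.3300)
P(in Casual after 2 months) = 0.3300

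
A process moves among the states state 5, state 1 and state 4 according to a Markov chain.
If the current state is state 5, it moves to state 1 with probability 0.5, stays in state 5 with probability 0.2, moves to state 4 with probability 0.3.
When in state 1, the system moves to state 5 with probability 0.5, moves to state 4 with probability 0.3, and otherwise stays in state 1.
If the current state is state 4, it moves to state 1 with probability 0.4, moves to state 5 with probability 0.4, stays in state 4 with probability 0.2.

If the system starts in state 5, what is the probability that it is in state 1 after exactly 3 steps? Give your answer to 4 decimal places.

0.3770

Propagate the distribution vector 3 steps from state 5.
After 0 steps: (1.0000, 0.0000, 0.0000)
After 1 step: (0.2000, 0.5000, 0.3000)
After 2 steps: (0.4100, 0.3200, 0.2700)
After 3 steps: (0.3500, 0.3770, 0.2730)
P(in state 1 after 3 steps) = 0.3770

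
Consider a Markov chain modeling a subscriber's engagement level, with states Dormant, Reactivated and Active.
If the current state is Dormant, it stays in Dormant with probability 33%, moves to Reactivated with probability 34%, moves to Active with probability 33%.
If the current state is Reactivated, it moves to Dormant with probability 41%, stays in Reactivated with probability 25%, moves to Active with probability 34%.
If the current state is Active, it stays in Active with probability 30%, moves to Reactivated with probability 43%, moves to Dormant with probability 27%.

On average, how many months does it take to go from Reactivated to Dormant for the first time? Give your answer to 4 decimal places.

2.7455

Let t(s) be the expected number of months to first reach Dormant from state s, with t(Dormant) = 0. Conditioning on the first month:
t(Reactivated) = 1 + 0.25·t(Reactivated) + 0.34·t(Active)
t(Active) = 1 + 0.43·t(Reactivated) + 0.3·t(Active)
Solving: t(Reactivated) = 2.7455, t(Active) = 3.1151.
Expected months from Reactivated to Dormant: 2.7455.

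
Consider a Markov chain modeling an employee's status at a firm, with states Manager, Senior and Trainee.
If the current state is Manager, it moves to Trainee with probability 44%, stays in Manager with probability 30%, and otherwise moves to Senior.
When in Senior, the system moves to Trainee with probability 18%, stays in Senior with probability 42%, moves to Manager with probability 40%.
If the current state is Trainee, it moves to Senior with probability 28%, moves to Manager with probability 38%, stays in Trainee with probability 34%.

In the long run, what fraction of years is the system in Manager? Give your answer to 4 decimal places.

Let the stationary distribution be π with π = πP and π_1 + π_2 + π_3 = 1.
π_1 = 0.3·π_1 + 0.4·π_2 + 0.38·π_3
π_2 = 0.26·π_1 + 0.42·π_2 + 0.28·π_3
Solving with the normalization constraint gives π = (0.3577, 0.3173, 0.3250).
So the stationary probability of Manager is 0.3577.

0.3577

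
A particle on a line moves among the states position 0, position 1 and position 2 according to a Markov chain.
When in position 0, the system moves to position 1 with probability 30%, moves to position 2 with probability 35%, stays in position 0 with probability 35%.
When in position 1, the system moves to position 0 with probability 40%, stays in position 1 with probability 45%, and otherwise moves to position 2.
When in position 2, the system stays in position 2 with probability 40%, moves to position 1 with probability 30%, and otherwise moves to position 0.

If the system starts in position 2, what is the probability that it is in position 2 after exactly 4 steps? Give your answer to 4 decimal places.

Propagate the distribution vector 4 steps from position 2.
After 0 steps: (0.0000, 0.0000, 1.0000)
After 1 step: (0.3000, 0.3000, 0.4000)
After 2 steps: (0.3450, 0.3450, 0.3100)
After 3 steps: (0.3518, 0.3518, 0.2965)
After 4 steps: (0.3528, 0.3528, 0.2945)
P(in position 2 after 4 steps) = 0.2945

0.2945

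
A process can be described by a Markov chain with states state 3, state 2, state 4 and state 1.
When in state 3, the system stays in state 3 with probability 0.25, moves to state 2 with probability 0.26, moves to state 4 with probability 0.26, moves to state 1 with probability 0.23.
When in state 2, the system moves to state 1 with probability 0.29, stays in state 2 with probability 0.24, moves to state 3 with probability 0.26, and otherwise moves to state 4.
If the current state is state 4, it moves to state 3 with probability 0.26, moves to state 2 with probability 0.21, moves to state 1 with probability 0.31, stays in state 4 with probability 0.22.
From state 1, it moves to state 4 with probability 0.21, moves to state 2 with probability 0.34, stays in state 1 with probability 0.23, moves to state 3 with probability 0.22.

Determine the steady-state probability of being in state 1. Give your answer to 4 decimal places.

Let the stationary distribution be π with π = πP and π_1 + π_2 + π_3 + π_4 = 1.
π_1 = 0.25·π_1 + 0.26·π_2 + 0.26·π_3 + 0.22·π_4
π_2 = 0.26·π_1 + 0.24·π_2 + 0.21·π_3 + 0.34·π_4
π_3 = 0.26·π_1 + 0.21·π_2 + 0.22·π_3 + 0.21·π_4
Solving with the normalization constraint gives π = (0.2470, 0.2646, 0.2246, 0.2638).
So the stationary probability of state 1 is 0.2638.

0.2638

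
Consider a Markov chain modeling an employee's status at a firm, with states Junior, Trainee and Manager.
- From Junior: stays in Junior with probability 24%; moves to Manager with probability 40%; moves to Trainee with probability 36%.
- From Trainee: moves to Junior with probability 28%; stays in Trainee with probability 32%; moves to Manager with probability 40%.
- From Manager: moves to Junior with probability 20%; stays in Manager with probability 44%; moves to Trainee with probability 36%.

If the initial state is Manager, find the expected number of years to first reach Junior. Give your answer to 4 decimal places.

4.3919

Let t(s) be the expected number of years to first reach Junior from state s, with t(Junior) = 0. Conditioning on the first year:
t(Trainee) = 1 + 0.32·t(Trainee) + 0.4·t(Manager)
t(Manager) = 1 + 0.36·t(Trainee) + 0.44·t(Manager)
Solving: t(Trainee) = 4.0541, t(Manager) = 4.3919.
Expected years from Manager to Junior: 4.3919.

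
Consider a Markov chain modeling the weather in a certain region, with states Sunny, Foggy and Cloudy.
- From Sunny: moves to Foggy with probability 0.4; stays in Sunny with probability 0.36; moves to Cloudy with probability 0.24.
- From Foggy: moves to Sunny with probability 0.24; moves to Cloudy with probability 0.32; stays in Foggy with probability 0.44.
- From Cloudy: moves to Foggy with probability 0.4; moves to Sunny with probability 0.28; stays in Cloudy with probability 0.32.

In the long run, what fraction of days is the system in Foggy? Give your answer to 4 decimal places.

Let the stationary distribution be π with π = πP and π_1 + π_2 + π_3 = 1.
π_1 = 0.36·π_1 + 0.24·π_2 + 0.28·π_3
π_2 = 0.4·π_1 + 0.44·π_2 + 0.4·π_3
Solving with the normalization constraint gives π = (0.2862, 0.4167, 0.2971).
So the stationary probability of Foggy is 0.4167.

0.4167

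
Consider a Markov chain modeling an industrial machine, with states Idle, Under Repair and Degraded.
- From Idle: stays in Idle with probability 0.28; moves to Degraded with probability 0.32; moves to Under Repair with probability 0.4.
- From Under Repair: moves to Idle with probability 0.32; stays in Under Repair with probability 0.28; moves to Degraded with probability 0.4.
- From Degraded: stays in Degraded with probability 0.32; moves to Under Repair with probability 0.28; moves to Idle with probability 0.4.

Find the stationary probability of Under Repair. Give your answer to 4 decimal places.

0.3201

Let the stationary distribution be π with π = πP and π_1 + π_2 + π_3 = 1.
π_1 = 0.28·π_1 + 0.32·π_2 + 0.4·π_3
π_2 = 0.4·π_1 + 0.28·π_2 + 0.28·π_3
Solving with the normalization constraint gives π = (0.3343, 0.3201, 0.3456).
So the stationary probability of Under Repair is 0.3201.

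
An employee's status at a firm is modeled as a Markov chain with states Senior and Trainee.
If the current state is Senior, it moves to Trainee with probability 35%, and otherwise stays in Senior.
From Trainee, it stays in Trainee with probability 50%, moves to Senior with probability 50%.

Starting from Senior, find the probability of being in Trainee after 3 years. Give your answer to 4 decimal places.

0.4104

Propagate the distribution vector 3 years from Senior.
After 0 years: (1.0000, 0.0000)
After 1 year: (0.6500, 0.3500)
After 2 years: (0.5975, 0.4025)
After 3 years: (0.5896, 0.4104)
P(in Trainee after 3 years) = 0.4104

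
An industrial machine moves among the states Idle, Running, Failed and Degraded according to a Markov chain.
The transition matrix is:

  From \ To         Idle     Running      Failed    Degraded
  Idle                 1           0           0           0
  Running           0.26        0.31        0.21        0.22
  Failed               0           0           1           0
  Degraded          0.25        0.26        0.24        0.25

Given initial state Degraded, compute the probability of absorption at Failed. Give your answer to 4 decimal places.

Let h(s) be the probability of absorption at Failed starting from transient state s. Then h(Failed) = 1 and h(Idle) = 0. By first-step analysis:
h(Running) = 0.26·0 + 0.31·h(Running) + 0.21·1 + 0.22·h(Degraded)
h(Degraded) = 0.25·0 + 0.26·h(Running) + 0.24·1 + 0.25·h(Degraded)
Solving: h(Running) = 0.4569, h(Degraded) = 0.4784.
Starting from Degraded, the probability is 0.4784.

0.4784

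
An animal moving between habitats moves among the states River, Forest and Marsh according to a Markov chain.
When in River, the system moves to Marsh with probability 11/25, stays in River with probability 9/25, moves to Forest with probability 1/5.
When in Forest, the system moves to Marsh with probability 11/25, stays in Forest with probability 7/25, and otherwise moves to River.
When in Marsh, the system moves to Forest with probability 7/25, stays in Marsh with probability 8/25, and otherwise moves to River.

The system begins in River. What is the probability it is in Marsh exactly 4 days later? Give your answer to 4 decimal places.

Propagate the distribution vector 4 days from River.
After 0 days: (1.0000, 0.0000, 0.0000)
After 1 day: (0.3600, 0.2000, 0.4400)
After 2 days: (0.3616, 0.2512, 0.3872)
After 3 days: (0.3554, 0.2511, 0.3935)
After 4 days: (0.3557, 0.2516, 0.3928)
P(in Marsh after 4 days) = 0.3928

0.3928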